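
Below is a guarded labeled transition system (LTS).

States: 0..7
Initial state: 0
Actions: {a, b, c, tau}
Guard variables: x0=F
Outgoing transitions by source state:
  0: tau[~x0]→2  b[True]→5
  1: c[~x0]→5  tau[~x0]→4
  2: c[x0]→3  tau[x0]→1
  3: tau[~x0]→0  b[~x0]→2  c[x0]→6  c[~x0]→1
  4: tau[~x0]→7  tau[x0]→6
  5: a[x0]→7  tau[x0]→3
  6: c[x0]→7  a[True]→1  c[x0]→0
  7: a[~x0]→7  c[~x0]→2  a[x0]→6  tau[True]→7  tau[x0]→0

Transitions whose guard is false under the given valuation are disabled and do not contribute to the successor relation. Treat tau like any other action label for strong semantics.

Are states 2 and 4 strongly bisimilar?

Compute ~ classes (split until stable):
  round 0: {{0,1,2,3,4,5,6,7}}
  round 1: {{0},{1},{2,5},{3},{4},{6},{7}}
Fixed point at round 2; 7 class(es).
2∈{2,5}, 4∈{4}

Answer: NOT BISIMILAR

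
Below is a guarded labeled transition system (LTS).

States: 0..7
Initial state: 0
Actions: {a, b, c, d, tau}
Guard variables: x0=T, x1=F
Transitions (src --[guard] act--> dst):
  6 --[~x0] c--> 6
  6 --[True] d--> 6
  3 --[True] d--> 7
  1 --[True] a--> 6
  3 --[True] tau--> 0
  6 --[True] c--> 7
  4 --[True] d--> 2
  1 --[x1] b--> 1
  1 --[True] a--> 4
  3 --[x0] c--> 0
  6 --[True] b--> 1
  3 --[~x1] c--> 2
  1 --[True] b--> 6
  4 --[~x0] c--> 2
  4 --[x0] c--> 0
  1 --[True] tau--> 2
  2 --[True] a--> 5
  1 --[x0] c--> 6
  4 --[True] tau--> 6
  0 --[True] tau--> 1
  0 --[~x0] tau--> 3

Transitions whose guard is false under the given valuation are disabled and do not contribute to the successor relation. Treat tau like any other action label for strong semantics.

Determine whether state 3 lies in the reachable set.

Guard filter leaves 17 enabled edge(s).
depth 0: {0}
depth 1: {1}  total {0,1}
depth 2: {2,4,6}  total {0,1,2,4,6}
depth 3: {5,7}  total {0,1,2,4,5,6,7}
Reachable = {0,1,2,4,5,6,7}

Answer: UNREACHABLE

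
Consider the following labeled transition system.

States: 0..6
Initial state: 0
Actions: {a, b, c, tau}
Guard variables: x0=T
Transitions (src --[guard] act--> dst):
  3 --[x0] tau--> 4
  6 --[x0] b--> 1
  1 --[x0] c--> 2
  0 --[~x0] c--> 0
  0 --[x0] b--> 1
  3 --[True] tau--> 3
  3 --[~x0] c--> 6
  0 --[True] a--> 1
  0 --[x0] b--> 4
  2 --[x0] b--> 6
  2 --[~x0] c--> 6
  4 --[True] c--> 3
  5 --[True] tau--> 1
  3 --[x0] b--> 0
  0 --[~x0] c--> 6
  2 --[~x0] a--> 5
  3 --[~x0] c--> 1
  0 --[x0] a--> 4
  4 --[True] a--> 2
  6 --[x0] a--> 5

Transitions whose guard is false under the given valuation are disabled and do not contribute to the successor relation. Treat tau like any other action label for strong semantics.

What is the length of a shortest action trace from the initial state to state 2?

Answer: 2

Analysis:
Layered search for 2:
  L0 = {0}
  L1 = {1,4}
  L2 = {2,3}
2 enters at depth 2; path a·c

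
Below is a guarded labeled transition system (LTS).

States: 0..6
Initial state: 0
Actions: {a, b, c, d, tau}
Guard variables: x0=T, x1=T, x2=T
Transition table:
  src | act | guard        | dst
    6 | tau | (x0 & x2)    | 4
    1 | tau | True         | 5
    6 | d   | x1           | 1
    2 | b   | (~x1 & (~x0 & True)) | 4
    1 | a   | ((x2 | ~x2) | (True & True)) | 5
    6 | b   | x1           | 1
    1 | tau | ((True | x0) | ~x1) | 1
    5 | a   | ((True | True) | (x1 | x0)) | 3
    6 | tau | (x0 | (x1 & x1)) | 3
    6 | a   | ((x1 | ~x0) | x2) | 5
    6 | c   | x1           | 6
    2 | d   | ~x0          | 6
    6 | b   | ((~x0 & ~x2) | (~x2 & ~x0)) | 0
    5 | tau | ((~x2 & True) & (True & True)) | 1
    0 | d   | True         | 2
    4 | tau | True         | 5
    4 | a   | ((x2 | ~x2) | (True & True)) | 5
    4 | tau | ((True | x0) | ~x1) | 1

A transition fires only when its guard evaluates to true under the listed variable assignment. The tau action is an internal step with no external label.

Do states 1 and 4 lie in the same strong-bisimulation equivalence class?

Answer: BISIMILAR

Trace:
Bisimulation quotient by refinement:
  π0 = {{0,1,2,3,4,5,6}}
  π1 = {{0},{1,4},{2,3},{5},{6}}
Fixed point at round 2; 5 class(es).
class of 1: {1,4}; class of 4: {1,4}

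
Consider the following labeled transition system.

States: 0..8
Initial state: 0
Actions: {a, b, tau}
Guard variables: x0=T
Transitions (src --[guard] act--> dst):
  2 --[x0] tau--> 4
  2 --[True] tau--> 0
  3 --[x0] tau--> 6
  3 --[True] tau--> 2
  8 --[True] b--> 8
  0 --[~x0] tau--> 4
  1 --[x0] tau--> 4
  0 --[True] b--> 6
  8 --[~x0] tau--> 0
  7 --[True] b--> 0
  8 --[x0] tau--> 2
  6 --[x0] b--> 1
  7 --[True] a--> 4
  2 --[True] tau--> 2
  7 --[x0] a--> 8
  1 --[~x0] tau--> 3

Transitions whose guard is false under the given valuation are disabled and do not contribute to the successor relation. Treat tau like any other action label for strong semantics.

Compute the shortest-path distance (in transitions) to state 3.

Layered search for 3:
  Layer 0: {0}
  Layer 1: {6}
  Layer 2: {1}
  Layer 3: {4}
3 never appears.

Answer: UNREACHABLE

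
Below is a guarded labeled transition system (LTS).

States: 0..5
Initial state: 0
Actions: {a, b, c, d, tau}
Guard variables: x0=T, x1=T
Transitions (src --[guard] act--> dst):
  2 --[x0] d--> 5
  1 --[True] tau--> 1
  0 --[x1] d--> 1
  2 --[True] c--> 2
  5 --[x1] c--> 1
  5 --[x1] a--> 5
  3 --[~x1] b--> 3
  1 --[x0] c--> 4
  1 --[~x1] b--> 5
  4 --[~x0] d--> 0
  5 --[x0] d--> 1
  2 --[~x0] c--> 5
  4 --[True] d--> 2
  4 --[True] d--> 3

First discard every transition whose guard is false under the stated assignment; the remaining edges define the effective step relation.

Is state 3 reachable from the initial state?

Answer: REACHABLE

Analysis:
Guard filter leaves 10 enabled edge(s).
depth 0: {0}
depth 1: {1}  total {0,1}
depth 2: {4}  total {0,1,4}
depth 3: {2,3}  total {0,1,2,3,4}
depth 4: {5}  total {0,1,2,3,4,5}
Reach set: {0,1,2,3,4,5}
witness 3: d·c·d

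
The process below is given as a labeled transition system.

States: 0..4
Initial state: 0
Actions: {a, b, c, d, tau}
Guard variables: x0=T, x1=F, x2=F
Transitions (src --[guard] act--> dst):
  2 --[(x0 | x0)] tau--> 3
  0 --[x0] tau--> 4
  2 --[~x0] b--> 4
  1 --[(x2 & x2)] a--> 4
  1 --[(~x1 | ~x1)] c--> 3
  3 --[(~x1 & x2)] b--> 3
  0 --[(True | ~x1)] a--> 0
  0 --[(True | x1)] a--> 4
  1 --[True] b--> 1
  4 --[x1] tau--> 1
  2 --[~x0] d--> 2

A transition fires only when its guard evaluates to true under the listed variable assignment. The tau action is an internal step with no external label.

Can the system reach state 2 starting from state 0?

Guard filter leaves 6 enabled edge(s).
L0 = {0}
L1 = {4}  total {0,4}
R = {0,4}

Answer: UNREACHABLE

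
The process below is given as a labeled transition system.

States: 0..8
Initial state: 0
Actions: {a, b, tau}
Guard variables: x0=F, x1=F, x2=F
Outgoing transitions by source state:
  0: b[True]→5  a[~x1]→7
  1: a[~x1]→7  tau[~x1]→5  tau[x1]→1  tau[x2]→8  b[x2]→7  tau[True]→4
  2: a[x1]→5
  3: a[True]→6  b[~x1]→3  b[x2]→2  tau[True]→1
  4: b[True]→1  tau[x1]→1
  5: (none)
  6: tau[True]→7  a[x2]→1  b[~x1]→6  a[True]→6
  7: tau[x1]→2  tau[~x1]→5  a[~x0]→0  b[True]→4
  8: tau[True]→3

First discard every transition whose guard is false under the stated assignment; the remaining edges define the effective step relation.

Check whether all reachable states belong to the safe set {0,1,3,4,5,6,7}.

Answer: INVARIANT HOLDS

Analysis:
Allowed set {0,1,3,4,5,6,7}
R = {0,1,4,5,7}
  0: safe
  1: safe
  4: safe
  5: safe
  7: safe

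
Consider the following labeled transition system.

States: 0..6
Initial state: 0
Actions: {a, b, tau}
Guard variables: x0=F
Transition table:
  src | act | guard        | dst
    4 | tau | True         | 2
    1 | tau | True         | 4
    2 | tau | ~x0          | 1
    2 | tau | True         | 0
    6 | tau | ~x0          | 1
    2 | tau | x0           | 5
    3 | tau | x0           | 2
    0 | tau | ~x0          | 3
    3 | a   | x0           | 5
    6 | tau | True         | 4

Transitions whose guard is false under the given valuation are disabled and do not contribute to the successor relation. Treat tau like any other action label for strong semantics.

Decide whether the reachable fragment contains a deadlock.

Reach set: {0,3}
  0: tau→3  [1 out]
  3: ∅  [no exit]
witness 3: tau

Answer: DEADLOCK at state 3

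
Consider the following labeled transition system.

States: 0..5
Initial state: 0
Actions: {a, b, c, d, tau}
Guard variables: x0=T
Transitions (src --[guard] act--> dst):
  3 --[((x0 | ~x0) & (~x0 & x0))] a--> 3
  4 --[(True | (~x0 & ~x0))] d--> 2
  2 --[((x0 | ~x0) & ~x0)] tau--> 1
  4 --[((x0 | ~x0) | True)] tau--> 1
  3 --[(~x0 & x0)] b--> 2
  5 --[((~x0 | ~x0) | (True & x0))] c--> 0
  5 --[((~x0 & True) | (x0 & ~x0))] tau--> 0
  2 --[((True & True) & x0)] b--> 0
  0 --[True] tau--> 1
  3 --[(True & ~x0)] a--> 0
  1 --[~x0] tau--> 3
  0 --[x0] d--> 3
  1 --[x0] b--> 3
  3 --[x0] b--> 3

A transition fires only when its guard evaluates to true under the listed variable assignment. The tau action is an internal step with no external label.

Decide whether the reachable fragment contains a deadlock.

Reach set: {0,1,3}
  0: d→3  tau→1  [2 exit(s)]
  1: b→3  [1 exit(s)]
  3: b→3  [1 exit(s)]

Answer: DEADLOCK-FREE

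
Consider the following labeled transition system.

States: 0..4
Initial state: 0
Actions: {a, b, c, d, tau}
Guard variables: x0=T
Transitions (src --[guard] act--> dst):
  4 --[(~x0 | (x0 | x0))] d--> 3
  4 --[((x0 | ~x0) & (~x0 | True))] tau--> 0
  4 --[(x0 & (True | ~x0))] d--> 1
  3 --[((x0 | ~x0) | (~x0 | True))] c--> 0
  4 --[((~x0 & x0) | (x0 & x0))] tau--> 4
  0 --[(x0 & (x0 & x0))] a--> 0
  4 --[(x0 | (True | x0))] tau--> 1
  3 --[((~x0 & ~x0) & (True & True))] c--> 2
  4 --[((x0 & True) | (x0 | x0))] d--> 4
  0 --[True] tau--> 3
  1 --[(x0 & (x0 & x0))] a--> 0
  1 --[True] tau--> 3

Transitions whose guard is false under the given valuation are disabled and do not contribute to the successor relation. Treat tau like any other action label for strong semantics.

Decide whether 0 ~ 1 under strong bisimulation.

Answer: BISIMILAR

Trace:
Bisimulation quotient by refinement:
  round 0: {{0,1,2,3,4}}
  round 1: {{0,1},{2},{3},{4}}
Fixed point at round 2; 4 class(es).
0∈{0,1}, 1∈{0,1}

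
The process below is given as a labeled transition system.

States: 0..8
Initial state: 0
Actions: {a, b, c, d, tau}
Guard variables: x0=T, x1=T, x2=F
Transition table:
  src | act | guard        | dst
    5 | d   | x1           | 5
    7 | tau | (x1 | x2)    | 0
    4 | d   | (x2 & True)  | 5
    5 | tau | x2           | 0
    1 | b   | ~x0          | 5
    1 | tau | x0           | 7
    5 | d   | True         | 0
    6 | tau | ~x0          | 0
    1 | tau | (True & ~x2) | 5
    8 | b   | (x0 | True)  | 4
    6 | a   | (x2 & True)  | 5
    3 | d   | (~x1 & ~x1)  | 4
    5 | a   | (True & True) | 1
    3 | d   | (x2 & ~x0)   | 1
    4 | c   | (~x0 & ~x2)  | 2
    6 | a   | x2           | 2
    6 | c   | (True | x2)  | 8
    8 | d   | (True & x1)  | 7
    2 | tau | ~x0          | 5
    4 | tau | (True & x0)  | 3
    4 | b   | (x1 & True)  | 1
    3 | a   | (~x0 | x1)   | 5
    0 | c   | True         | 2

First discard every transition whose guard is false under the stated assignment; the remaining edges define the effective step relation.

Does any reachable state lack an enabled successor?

Reach set: {0,2}
  0: c→2  [1 exit(s)]
  2: ∅  [STUCK]
Path to 2: c

Answer: DEADLOCK at state 2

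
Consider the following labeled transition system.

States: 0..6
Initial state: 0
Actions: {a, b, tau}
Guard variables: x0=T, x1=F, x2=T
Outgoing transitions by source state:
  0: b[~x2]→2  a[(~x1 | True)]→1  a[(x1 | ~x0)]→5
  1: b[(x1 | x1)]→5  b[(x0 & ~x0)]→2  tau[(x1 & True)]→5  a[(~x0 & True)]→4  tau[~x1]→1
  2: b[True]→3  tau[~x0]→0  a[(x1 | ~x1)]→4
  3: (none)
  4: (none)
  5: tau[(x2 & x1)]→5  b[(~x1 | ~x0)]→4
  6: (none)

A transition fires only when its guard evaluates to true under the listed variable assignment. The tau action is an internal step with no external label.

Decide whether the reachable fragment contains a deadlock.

Reach set: {0,1}
  0: a→1  [1 out]
  1: tau→1  [1 out]

Answer: DEADLOCK-FREE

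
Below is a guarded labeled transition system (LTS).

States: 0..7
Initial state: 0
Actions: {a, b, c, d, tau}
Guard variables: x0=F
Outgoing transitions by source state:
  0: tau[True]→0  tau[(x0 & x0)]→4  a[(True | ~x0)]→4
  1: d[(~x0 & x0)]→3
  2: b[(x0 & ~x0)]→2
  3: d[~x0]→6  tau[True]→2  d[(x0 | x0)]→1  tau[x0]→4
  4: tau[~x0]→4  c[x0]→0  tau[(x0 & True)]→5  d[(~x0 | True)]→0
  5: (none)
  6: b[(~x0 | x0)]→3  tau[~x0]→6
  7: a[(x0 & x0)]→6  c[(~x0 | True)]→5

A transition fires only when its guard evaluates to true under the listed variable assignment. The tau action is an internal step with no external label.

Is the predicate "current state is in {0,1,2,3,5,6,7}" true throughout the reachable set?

Answer: INVARIANT VIOLATED at state 4

Analysis:
Allowed set {0,1,2,3,5,6,7}
R = {0,4}
  0: ✓
  4: VIOLATES
counterexample path to 4: a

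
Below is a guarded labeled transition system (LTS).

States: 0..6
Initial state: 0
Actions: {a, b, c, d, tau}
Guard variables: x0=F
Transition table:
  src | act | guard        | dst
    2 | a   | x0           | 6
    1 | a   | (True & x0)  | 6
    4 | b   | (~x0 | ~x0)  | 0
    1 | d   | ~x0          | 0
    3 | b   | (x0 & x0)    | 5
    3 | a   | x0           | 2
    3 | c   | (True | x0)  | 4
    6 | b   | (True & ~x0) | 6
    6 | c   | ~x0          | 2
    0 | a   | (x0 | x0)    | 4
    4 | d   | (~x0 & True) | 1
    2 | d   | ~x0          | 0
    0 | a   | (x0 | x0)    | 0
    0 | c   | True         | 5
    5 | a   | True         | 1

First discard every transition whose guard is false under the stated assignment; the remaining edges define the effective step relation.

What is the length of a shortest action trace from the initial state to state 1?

Answer: 2

Working:
Breadth-first toward 1:
  L0 = {0}
  L1 = {5}
  L2 = {1}
1 enters at depth 2; path c·a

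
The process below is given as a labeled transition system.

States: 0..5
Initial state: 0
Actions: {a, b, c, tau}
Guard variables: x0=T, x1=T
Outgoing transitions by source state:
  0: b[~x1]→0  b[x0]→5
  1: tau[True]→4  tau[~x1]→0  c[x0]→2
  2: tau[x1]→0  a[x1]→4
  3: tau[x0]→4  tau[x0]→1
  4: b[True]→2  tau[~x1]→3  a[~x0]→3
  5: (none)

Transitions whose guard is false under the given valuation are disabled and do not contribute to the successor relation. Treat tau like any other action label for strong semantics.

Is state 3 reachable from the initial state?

After dropping false guards: 8 live edges.
Layer 0: {0}
Layer 1: {5}  now seen {0,5}
Reachable = {0,5}

Answer: UNREACHABLE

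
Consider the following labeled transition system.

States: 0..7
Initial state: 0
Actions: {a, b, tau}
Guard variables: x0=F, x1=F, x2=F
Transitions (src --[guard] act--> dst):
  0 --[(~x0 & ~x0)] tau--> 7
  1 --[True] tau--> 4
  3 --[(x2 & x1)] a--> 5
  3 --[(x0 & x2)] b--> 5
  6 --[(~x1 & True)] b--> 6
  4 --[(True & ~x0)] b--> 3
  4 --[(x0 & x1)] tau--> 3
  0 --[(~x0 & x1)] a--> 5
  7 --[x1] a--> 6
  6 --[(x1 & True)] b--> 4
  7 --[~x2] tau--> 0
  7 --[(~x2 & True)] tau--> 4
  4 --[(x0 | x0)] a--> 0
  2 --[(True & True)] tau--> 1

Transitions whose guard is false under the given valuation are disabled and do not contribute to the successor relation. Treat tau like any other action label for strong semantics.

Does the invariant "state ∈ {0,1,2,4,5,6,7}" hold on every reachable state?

Allowed set {0,1,2,4,5,6,7}
Reach set: {0,3,4,7}
  0: ok
  3: ✗ unsafe
  4: ok
  7: ok
witness against invariant: tau·tau·b → 3

Answer: INVARIANT VIOLATED at state 3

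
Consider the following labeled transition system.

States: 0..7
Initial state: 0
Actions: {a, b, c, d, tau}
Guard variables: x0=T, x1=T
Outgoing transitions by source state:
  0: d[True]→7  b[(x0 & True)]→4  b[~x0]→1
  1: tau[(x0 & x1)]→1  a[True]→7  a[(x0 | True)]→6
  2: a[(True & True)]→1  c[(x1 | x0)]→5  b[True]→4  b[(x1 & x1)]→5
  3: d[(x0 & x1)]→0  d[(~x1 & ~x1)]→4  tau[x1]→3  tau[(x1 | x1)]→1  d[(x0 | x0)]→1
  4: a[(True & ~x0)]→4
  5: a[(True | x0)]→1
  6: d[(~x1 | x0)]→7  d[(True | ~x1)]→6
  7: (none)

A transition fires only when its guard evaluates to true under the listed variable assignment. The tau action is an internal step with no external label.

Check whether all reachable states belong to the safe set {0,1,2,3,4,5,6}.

Safe = {0,1,2,3,4,5,6}
R = {0,4,7}
  0: safe
  4: safe
  7: ✗ unsafe
reach 7 via d — violates

Answer: INVARIANT VIOLATED at state 7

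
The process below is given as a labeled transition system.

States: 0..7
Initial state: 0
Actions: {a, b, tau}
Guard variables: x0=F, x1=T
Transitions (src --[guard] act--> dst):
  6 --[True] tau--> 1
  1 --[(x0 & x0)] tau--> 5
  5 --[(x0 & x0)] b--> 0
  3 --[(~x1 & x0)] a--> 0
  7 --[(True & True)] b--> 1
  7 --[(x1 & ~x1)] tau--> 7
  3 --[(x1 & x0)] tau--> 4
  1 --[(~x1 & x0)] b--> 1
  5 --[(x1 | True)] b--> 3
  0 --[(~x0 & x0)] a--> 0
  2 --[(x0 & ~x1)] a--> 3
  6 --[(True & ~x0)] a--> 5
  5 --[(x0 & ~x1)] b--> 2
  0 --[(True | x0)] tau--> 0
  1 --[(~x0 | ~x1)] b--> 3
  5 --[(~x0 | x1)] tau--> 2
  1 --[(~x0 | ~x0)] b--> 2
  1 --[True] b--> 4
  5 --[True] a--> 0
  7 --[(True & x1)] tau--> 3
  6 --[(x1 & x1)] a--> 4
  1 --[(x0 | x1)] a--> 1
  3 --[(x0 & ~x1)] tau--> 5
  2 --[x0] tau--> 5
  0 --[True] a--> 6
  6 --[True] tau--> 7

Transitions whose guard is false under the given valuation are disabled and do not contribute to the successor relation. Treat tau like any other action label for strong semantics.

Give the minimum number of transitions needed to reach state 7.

BFS to 7:
  depth 0: {0}
  depth 1: {6}
  depth 2: {1,4,5,7}
depth(7)=2, e.g. a·tau

Answer: 2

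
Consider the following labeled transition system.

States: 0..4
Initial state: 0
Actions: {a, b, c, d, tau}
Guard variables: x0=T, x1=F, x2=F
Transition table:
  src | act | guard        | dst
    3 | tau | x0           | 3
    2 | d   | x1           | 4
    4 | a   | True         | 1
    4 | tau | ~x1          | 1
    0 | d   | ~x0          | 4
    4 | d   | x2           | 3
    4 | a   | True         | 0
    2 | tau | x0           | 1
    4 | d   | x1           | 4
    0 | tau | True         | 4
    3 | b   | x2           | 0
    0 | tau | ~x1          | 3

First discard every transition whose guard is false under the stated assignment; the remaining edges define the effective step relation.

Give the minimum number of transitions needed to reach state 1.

BFS to 1:
  L0 = {0}
  L1 = {3,4}
  L2 = {1}
first hit 1 at d=2 via tau·a

Answer: 2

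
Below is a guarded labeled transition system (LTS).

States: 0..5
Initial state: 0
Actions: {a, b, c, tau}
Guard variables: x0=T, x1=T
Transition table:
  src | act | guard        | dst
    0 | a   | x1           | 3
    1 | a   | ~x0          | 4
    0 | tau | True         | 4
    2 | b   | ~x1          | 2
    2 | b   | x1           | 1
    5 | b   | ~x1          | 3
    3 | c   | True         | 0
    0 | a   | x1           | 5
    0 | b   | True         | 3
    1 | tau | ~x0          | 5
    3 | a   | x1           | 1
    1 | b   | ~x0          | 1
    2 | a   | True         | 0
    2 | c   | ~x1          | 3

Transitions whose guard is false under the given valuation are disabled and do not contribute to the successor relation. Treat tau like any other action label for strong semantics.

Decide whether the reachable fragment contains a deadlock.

Reach set: {0,1,3,4,5}
  0: a→3  a→5  b→3  tau→4  [4 exit(s)]
  1: ∅  [no exit]
  3: a→1  c→0  [2 exit(s)]
  4: ∅  [no exit]
  5: ∅  [no exit]
trace reaching 1: a·a

Answer: DEADLOCK at state 1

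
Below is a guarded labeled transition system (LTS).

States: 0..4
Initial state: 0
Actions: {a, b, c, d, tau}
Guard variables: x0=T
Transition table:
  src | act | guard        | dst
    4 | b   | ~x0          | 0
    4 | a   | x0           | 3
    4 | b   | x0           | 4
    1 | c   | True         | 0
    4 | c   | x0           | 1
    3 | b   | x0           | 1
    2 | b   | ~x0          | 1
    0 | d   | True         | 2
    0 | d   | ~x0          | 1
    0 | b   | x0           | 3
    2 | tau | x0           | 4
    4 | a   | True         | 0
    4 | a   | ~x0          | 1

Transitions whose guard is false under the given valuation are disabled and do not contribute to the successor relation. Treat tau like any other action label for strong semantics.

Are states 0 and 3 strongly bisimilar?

Bisimulation quotient by refinement:
  π0 = {{0,1,2,3,4}}
  π1 = {{0},{1},{2},{3},{4}}
stable after 2 split(s): 5 block(s)
0∈{0}, 3∈{3}

Answer: NOT BISIMILAR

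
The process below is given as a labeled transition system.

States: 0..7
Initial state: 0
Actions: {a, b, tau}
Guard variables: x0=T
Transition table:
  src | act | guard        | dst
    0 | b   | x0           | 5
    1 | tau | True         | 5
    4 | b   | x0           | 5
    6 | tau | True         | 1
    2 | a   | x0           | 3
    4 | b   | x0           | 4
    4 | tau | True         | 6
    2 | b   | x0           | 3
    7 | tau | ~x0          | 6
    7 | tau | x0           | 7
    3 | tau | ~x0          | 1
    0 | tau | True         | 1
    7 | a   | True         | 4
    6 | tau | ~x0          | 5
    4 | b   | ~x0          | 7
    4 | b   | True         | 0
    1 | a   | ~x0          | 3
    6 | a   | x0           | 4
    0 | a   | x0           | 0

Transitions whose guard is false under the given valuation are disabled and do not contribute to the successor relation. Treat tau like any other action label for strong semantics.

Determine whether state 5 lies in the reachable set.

After dropping false guards: 14 live edges.
L0 = {0}
L1 = {1,5}  total {0,1,5}
R = {0,1,5}
Path to 5: b

Answer: REACHABLE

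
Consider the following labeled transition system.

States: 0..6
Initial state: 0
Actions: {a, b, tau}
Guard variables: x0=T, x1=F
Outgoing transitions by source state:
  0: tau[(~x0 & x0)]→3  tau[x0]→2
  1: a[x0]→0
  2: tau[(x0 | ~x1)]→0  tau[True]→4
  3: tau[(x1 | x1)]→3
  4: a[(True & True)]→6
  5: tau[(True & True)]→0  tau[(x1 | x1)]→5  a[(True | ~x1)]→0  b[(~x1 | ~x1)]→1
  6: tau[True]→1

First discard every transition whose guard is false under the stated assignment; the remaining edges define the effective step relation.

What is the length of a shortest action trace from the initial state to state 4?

Layered search for 4:
  L0 = {0}
  L1 = {2}
  L2 = {4}
first hit 4 at d=2 via tau·tau

Answer: 2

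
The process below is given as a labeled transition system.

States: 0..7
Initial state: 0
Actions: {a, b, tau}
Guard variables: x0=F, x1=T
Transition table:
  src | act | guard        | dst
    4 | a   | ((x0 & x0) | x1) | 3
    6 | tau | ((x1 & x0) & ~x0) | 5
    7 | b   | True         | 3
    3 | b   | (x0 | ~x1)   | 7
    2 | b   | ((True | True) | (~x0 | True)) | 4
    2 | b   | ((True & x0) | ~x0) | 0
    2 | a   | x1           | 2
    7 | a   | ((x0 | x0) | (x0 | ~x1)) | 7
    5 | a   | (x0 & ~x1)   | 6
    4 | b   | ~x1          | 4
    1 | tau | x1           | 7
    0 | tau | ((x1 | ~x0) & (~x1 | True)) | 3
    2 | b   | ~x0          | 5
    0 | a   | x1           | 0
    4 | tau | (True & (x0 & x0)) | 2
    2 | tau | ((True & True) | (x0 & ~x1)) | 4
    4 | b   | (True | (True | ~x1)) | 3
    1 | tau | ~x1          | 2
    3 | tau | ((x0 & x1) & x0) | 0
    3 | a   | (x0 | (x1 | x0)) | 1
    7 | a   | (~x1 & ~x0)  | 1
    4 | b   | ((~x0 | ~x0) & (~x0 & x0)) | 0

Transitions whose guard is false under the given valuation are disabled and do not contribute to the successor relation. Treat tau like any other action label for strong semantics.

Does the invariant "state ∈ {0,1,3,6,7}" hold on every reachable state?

Answer: INVARIANT HOLDS

Analysis:
Inv-set: {0,1,3,6,7}
R = {0,1,3,7}
  0: safe
  1: safe
  3: safe
  7: safe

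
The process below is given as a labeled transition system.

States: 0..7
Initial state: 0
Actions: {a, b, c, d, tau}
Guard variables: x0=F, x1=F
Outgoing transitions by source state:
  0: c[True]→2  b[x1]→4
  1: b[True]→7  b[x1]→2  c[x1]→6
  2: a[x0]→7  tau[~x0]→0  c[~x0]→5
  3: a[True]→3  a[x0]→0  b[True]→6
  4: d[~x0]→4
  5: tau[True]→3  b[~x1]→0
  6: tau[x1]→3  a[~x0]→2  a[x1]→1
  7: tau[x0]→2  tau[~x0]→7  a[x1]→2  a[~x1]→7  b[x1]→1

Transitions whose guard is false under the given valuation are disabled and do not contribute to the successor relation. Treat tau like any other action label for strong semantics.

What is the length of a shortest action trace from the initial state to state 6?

BFS to 6:
  L0 = {0}
  L1 = {2}
  L2 = {5}
  L3 = {3}
  L4 = {6}
first hit 6 at d=4 via c·c·tau·b

Answer: 4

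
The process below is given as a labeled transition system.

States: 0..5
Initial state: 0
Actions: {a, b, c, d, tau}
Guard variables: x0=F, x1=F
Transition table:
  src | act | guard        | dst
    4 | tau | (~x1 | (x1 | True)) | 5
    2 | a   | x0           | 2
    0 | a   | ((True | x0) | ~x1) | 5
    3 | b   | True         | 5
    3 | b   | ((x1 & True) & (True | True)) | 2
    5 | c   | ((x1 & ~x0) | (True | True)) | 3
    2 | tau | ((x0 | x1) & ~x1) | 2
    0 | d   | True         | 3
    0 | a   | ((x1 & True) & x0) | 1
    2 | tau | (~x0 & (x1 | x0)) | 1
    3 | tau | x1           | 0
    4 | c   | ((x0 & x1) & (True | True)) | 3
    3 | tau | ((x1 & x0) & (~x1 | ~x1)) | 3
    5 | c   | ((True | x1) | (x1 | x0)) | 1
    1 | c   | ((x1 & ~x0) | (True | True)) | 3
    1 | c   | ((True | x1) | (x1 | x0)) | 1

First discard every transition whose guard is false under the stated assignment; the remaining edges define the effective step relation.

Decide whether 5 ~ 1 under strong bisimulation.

Bisimulation quotient by refinement:
  round 0: {{0,1,2,3,4,5}}
  round 1: {{0},{1,5},{2},{3},{4}}
stable after 2 split(s): 5 block(s)
class of 5: {1,5}; class of 1: {1,5}

Answer: BISIMILAR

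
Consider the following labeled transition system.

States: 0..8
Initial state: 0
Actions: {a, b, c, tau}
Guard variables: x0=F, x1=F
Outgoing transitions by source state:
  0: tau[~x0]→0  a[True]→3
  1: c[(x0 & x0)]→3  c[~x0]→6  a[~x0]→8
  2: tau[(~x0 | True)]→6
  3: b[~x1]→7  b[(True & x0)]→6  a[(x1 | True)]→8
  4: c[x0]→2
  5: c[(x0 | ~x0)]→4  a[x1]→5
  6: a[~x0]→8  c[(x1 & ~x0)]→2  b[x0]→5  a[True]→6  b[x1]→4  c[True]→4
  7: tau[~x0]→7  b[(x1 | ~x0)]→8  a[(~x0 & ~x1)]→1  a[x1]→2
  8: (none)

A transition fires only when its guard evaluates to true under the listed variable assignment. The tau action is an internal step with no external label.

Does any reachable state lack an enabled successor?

Answer: DEADLOCK at state 4

Analysis:
Reachable = {0,1,3,4,6,7,8}
  0: a→3  tau→0  [2 exit(s)]
  1: a→8  c→6  [2 exit(s)]
  3: a→8  b→7  [2 exit(s)]
  4: ∅  [no exit]
  6: a→6  a→8  c→4  [3 exit(s)]
  7: a→1  b→8  tau→7  [3 exit(s)]
  8: ∅  [no exit]
trace reaching 4: a·b·a·c·c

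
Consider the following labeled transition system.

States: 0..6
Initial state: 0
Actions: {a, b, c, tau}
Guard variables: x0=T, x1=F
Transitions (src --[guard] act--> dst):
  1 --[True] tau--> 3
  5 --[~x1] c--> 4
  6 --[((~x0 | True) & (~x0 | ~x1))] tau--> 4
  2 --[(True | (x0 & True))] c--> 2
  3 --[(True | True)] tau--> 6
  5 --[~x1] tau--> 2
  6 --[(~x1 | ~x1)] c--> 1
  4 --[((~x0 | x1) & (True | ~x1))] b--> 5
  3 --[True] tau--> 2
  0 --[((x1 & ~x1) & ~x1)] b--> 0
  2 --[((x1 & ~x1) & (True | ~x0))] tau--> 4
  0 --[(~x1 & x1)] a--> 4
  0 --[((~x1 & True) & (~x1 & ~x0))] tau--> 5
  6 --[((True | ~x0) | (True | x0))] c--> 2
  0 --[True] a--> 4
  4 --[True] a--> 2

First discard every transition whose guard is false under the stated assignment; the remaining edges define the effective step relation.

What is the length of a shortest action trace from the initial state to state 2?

BFS to 2:
  depth 0: {0}
  depth 1: {4}
  depth 2: {2}
2 enters at depth 2; path a·a

Answer: 2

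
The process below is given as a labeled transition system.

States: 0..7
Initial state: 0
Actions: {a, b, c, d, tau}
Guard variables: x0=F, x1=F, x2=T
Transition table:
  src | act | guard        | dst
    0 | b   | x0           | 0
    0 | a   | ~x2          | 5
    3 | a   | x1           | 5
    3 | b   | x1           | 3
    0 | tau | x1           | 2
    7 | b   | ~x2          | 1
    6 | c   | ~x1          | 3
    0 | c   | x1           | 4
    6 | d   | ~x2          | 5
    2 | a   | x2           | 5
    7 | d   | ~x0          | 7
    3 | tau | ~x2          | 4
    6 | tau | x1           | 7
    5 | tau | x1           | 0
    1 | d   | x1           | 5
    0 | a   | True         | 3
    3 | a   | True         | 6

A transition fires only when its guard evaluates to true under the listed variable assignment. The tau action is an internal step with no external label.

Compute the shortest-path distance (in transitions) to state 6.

Answer: 2

Working:
Breadth-first toward 6:
  L0 = {0}
  L1 = {3}
  L2 = {6}
depth(6)=2, e.g. a·a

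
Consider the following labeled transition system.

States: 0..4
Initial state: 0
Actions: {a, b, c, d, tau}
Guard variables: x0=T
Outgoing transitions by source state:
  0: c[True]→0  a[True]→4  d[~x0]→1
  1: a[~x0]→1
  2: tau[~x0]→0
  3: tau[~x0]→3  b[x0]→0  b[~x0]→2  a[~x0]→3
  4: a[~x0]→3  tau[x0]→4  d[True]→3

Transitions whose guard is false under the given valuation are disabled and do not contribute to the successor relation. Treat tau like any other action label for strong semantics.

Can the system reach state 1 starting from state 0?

Answer: UNREACHABLE

Working:
Guard filter leaves 5 enabled edge(s).
depth 0: {0}
depth 1: {4}  total {0,4}
depth 2: {3}  total {0,3,4}
Reachable = {0,3,4}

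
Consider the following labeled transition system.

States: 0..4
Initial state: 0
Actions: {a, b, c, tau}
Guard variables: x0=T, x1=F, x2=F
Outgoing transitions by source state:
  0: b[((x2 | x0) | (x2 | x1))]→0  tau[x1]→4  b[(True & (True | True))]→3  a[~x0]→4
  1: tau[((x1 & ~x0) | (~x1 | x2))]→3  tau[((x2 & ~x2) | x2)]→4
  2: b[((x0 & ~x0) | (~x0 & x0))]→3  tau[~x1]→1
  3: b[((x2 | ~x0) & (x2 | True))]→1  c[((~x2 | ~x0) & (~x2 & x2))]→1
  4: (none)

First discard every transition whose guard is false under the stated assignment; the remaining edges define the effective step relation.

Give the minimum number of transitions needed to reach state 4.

Layered search for 4:
  L0 = {0}
  L1 = {3}
4 never appears.

Answer: UNREACHABLE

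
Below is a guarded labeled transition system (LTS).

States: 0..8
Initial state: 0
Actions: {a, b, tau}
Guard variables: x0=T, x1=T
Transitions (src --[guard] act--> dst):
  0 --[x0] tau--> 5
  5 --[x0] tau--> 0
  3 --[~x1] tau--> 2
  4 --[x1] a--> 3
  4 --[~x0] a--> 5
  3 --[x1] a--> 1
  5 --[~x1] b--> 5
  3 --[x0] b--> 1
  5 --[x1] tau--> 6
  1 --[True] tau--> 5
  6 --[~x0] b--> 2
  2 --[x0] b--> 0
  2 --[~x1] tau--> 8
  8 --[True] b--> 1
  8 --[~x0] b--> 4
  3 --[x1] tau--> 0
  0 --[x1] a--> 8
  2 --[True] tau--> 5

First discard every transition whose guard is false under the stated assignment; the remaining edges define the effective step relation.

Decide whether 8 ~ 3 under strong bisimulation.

Refine partition for ~:
  P[0] = {{0,1,2,3,4,5,6,7,8}}
  P[1] = {{0},{1,5},{2},{3},{4},{6,7},{8}}
  P[2] = {{0},{1},{2},{3},{4},{5},{6,7},{8}}
stable after 3 split(s): 8 block(s)
class of 8: {8}; class of 3: {3}

Answer: NOT BISIMILAR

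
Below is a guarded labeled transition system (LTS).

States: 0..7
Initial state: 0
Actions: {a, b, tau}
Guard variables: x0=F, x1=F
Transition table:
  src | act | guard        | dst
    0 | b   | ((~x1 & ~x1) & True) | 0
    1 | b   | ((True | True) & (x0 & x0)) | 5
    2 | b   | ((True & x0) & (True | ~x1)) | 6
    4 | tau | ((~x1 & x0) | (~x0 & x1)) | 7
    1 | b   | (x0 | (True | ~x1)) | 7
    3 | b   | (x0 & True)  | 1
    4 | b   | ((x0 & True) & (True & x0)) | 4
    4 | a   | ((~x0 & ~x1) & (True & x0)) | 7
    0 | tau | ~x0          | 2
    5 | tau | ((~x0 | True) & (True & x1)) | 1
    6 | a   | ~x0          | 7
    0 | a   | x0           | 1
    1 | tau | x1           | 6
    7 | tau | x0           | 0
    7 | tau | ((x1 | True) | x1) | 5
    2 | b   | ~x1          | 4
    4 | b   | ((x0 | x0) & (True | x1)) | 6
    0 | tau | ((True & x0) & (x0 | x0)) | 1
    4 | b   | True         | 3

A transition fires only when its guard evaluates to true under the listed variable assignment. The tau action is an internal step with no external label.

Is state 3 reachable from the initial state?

Answer: REACHABLE

Analysis:
7 transition(s) survive guard evaluation.
depth 0: {0}
depth 1: {2}  total {0,2}
depth 2: {4}  total {0,2,4}
depth 3: {3}  total {0,2,3,4}
Reach set: {0,2,3,4}
Path to 3: tau·b·b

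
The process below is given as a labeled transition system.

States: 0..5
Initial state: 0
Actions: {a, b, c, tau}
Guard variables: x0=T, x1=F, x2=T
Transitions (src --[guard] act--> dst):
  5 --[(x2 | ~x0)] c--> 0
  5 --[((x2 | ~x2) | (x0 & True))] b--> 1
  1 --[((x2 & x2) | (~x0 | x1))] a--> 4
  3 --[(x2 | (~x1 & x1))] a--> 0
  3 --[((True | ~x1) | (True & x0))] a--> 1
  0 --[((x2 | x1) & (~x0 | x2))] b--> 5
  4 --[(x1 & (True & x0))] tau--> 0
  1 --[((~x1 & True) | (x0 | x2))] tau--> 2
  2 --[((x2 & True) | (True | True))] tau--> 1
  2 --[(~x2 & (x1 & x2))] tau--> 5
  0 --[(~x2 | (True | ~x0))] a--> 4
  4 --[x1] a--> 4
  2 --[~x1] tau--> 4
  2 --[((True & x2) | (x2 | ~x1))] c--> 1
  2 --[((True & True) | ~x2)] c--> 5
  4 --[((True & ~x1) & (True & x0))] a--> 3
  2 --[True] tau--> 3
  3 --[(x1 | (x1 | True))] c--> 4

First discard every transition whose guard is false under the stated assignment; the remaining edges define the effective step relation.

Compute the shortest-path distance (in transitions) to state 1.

BFS to 1:
  depth 0: {0}
  depth 1: {4,5}
  depth 2: {1,3}
depth(1)=2, e.g. b·b

Answer: 2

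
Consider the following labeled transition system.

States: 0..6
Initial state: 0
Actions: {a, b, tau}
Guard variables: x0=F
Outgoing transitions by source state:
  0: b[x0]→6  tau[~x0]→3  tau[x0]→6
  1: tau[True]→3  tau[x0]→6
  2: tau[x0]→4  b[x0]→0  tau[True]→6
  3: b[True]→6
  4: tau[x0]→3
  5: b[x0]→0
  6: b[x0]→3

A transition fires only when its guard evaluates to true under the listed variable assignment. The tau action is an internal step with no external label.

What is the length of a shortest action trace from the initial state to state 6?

Breadth-first toward 6:
  depth 0: {0}
  depth 1: {3}
  depth 2: {6}
first hit 6 at d=2 via tau·b

Answer: 2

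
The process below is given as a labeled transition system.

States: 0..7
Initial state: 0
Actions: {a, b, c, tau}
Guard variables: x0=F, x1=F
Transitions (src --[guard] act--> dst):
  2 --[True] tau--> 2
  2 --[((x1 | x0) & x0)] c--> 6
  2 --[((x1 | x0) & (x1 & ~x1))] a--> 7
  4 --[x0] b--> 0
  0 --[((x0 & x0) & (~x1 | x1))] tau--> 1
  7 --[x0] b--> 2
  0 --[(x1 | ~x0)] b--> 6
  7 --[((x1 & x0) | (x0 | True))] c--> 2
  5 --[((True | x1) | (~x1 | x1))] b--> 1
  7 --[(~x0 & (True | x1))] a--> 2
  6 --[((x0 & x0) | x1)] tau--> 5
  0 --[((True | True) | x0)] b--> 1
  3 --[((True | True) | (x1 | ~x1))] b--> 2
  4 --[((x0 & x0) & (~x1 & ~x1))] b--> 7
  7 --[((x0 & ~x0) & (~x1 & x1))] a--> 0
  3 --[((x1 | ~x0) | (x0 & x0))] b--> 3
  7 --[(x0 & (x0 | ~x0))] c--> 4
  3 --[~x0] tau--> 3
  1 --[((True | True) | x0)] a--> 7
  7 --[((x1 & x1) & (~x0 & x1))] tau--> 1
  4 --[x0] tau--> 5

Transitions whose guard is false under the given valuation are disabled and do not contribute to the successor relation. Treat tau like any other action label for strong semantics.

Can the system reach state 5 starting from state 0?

Answer: UNREACHABLE

Trace:
After dropping false guards: 10 live edges.
depth 0: {0}
depth 1: {1,6}  now seen {0,1,6}
depth 2: {7}  now seen {0,1,6,7}
depth 3: {2}  now seen {0,1,2,6,7}
R = {0,1,2,6,7}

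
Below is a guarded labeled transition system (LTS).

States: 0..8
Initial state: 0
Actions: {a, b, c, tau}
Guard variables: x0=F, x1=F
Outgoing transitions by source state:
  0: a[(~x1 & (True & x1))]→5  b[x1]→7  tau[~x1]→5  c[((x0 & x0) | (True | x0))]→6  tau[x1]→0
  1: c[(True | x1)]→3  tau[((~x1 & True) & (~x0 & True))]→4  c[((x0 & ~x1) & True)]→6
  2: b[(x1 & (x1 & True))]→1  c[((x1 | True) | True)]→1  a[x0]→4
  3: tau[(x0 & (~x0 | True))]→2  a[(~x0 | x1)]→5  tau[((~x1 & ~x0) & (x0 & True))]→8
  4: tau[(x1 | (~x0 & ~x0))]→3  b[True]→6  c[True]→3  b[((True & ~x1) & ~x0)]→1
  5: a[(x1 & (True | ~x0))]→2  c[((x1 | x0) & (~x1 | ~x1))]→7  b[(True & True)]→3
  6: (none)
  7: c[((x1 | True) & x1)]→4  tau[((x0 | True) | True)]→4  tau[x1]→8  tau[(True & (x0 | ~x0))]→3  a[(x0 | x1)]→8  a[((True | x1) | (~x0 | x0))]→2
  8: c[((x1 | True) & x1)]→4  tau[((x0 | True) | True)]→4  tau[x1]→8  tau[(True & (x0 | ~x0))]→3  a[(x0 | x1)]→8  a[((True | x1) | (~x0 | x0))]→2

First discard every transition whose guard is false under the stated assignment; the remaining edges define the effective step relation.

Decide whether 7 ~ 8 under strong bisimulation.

Bisimulation quotient by refinement:
  P[0] = {{0,1,2,3,4,5,6,7,8}}
  P[1] = {{0,1},{2},{3},{4},{5},{6},{7,8}}
  P[2] = {{0},{1},{2},{3},{4},{5},{6},{7,8}}
stable after 3 split(s): 8 block(s)
class of 7: {7,8}; class of 8: {7,8}

Answer: BISIMILAR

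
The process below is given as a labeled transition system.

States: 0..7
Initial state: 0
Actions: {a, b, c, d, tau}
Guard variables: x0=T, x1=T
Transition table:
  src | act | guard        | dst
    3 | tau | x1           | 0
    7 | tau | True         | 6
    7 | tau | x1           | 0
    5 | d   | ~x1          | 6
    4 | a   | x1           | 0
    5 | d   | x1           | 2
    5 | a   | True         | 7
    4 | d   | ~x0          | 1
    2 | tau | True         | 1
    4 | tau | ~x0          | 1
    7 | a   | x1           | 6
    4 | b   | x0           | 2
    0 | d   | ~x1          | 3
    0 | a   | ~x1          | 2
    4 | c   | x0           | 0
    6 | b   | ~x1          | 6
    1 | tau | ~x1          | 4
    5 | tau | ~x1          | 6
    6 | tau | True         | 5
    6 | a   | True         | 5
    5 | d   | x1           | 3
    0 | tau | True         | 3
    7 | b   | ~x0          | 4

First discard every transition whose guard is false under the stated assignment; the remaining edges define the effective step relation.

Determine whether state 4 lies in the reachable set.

Answer: UNREACHABLE

Analysis:
Guard filter leaves 14 enabled edge(s).
depth 0: {0}
depth 1: {3}  cumulative {0,3}
Reachable = {0,3}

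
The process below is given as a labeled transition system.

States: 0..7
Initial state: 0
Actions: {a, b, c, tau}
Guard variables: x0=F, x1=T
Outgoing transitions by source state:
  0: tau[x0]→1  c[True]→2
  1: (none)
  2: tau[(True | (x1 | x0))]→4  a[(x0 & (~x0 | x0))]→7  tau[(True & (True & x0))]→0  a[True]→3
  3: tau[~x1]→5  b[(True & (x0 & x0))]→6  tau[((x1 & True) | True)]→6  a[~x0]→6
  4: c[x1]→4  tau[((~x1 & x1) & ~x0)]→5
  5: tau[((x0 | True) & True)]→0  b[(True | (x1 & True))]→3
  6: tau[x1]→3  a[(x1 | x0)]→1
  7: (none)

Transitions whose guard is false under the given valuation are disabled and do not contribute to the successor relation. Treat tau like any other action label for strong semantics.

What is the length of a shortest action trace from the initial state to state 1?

Answer: 4

Working:
BFS to 1:
  depth 0: {0}
  depth 1: {2}
  depth 2: {3,4}
  depth 3: {6}
  depth 4: {1}
first hit 1 at d=4 via c·a·a·a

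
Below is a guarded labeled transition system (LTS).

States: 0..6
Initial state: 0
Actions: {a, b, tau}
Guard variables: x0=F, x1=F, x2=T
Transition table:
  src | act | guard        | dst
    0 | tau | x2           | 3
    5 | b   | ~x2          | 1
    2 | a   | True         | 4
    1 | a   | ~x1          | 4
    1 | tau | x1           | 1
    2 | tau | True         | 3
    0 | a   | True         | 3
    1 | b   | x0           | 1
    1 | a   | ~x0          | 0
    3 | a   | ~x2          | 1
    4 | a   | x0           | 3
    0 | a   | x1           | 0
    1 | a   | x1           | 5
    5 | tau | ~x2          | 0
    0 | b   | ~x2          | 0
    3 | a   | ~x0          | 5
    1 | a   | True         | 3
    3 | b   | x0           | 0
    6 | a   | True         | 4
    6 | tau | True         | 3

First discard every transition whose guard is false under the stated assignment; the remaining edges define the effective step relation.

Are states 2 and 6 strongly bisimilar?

Refine partition for ~:
  P[0] = {{0,1,2,3,4,5,6}}
  P[1] = {{0,2,6},{1,3},{4,5}}
  P[2] = {{0},{1},{2,6},{3},{4,5}}
5 equivalence class(es) (converged in 3)
class of 2: {2,6}; class of 6: {2,6}

Answer: BISIMILAR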